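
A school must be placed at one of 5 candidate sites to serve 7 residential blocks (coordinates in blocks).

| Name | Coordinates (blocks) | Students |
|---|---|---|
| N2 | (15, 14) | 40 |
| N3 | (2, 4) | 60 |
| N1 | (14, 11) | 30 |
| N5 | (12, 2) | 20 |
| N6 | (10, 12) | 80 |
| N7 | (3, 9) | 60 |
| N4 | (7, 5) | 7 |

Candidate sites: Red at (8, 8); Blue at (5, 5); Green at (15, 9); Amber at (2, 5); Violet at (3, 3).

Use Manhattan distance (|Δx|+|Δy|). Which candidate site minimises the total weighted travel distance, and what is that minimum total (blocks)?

Total weighted distance at each candidate:
  Red (8, 8): total = 2458
  Blue (5, 5): total = 2984
  Green (15, 9): total = 3014
  Amber (2, 5): total = 3275
  Violet (3, 3): total = 3492
Minimum is at Red with total 2458 blocks.

Red, total 2458 blocks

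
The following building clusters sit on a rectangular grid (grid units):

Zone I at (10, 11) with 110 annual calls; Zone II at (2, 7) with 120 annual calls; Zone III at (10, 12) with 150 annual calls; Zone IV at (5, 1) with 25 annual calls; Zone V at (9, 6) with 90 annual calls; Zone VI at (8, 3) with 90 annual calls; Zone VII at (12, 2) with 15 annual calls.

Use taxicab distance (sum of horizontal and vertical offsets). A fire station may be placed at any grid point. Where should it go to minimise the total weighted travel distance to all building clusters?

(9, 7)

Manhattan distance separates: Σwᵢ(|x−xᵢ|+|y−yᵢ|) = Σwᵢ|x−xᵢ| + Σwᵢ|y−yᵢ|, so x and y are optimised independently as 1-D weighted medians.
Total weight W = 600; half = 300.
x-coordinate, sorted with cumulative weight:
  x=2 (Zone II, w=120) cum 120
  x=5 (Zone IV, w=25) cum 145
  x=8 (Zone VI, w=90) cum 235
  x=9 (Zone V, w=90) cum 325  ← median
  x=10 (Zone I, w=110) cum 435
  x=10 (Zone III, w=150) cum 585
  x=12 (Zone VII, w=15) cum 600
⇒ x* = 9
y-coordinate, sorted with cumulative weight:
  y=1 (Zone IV, w=25) cum 25
  y=2 (Zone VII, w=15) cum 40
  y=3 (Zone VI, w=90) cum 130
  y=6 (Zone V, w=90) cum 220
  y=7 (Zone II, w=120) cum 340  ← median
  y=11 (Zone I, w=110) cum 450
  y=12 (Zone III, w=150) cum 600
⇒ y* = 7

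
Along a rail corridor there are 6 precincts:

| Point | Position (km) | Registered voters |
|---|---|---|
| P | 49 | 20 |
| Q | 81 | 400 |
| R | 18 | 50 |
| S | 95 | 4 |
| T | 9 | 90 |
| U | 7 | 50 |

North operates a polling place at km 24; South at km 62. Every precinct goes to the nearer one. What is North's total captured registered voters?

190

The indifferent point is the midpoint (24+62)/2 = 43; precincts left of it (closer to North at 24) go to North, those right go to South.
  U at 7 (w=50) → North
  T at 9 (w=90) → North
  R at 18 (w=50) → North
  P at 49 (w=20) → South
  Q at 81 (w=400) → South
  S at 95 (w=4) → South
North captures 190; South captures 424.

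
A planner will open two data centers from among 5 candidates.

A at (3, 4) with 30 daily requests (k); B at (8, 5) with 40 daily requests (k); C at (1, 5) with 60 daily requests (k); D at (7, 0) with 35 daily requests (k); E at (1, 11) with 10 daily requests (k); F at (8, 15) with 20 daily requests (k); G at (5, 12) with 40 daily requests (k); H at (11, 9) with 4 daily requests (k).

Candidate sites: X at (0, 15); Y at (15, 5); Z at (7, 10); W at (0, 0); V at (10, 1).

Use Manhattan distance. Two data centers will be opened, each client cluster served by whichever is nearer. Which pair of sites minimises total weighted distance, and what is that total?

Evaluate every pair (each demand assigned to the nearer of the two):
  {Z, W}: total = 1425
  {Z, V}: total = 1710
  {X, Z}: total = 1900
  {X, V}: total = 1906
  {Y, Z}: total = 1920
  {X, W}: total = 1933
  {W, V}: total = 2066
  {Y, W}: total = 2267
  {X, Y}: total = 2347
  {Y, V}: total = 2642
Best pair: {Z, W} with total 1425.

{Z, W}, total 1425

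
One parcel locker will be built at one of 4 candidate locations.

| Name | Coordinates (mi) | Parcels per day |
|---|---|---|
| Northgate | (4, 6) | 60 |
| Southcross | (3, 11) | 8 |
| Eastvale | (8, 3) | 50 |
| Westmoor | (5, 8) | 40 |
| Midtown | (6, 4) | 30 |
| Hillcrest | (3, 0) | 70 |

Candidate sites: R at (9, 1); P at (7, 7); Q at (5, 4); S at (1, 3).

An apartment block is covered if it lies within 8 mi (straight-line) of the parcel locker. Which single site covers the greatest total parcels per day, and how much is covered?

Coverage radius r = 8 mi; a point is covered iff (Δx)²+(Δy)² ≤ 8² = 64.
  R (9, 1): covers {Northgate, Eastvale, Midtown, Hillcrest} → 210
  P (7, 7): covers {Northgate, Southcross, Eastvale, Westmoor, Midtown} → 188
  Q (5, 4): covers {Northgate, Southcross, Eastvale, Westmoor, Midtown, Hillcrest} → 258
  S (1, 3): covers {Northgate, Eastvale, Westmoor, Midtown, Hillcrest} → 250
Maximum coverage at Q: 258 parcels per day.

Q, covering 258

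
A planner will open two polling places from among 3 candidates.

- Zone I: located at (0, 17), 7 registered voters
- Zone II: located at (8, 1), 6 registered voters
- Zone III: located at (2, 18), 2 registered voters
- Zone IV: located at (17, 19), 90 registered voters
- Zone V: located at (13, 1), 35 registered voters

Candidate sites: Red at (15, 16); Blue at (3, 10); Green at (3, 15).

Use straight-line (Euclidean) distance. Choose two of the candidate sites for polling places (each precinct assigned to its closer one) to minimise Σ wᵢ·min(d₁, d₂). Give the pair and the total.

Evaluate every pair (each demand assigned to the nearer of the two):
  {Red, Blue}: total = 926.6
  {Red, Green}: total = 974.9
  {Blue, Green}: total = 1874.6
Best pair: {Red, Blue} with total 926.6.

{Red, Blue}, total 926.6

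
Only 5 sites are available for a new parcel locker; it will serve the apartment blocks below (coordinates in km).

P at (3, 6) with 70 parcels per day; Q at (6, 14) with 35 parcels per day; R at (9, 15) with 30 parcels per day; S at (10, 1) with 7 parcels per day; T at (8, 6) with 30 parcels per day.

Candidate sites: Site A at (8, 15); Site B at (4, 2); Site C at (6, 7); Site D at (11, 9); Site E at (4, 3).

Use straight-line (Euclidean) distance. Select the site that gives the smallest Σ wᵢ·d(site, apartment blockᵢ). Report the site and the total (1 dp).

Site C, total 840.2 km

Total weighted distance at each candidate:
  Site A (8, 15): total = 1198.0
  Site B (4, 2): total = 1344.5
  Site C (6, 7): total = 840.2
  Site D (11, 9): total = 1219.0
  Site E (4, 3): total = 1196.9
Minimum is at Site C with total 840.2 km.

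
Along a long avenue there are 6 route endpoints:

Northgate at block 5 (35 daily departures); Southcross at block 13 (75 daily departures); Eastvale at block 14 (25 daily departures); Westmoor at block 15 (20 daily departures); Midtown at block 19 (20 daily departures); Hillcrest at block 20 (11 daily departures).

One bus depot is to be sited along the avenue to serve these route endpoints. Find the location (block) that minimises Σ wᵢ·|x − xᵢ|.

For a sum of weighted absolute distances on a line, the optimum is the weighted median (not the mean). Total weight W = 186; half-weight = 93.
Sort by position and accumulate weight:
  block 5 (Northgate, w=35) → cum 35
  block 13 (Southcross, w=75) → cum 110  ≥ 93 → median here
  block 14 (Eastvale, w=25) → cum 135
  block 15 (Westmoor, w=20) → cum 155
  block 19 (Midtown, w=20) → cum 175
  block 20 (Hillcrest, w=11) → cum 186
Optimal location: block 13.

x = 13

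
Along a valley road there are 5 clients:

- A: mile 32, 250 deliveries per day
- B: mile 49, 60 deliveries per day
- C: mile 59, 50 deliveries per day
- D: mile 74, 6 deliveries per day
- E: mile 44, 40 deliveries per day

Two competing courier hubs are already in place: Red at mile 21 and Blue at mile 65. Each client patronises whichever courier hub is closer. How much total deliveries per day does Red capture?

The indifferent point is the midpoint (21+65)/2 = 43; clients left of it (closer to Red at 21) go to Red, those right go to Blue.
  A at 32 (w=250) → Red
  E at 44 (w=40) → Blue
  B at 49 (w=60) → Blue
  C at 59 (w=50) → Blue
  D at 74 (w=6) → Blue
Red captures 250; Blue captures 156.

250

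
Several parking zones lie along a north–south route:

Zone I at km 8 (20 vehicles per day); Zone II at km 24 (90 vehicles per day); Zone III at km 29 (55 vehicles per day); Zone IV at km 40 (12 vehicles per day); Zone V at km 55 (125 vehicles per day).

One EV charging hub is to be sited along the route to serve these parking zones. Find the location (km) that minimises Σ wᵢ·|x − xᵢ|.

x = 29

For a sum of weighted absolute distances on a line, the optimum is the weighted median (not the mean). Total weight W = 302; half-weight = 151.
Sort by position and accumulate weight:
  km 8 (Zone I, w=20) → cum 20
  km 24 (Zone II, w=90) → cum 110
  km 29 (Zone III, w=55) → cum 165  ≥ 151 → median here
  km 40 (Zone IV, w=12) → cum 177
  km 55 (Zone V, w=125) → cum 302
Optimal location: km 29.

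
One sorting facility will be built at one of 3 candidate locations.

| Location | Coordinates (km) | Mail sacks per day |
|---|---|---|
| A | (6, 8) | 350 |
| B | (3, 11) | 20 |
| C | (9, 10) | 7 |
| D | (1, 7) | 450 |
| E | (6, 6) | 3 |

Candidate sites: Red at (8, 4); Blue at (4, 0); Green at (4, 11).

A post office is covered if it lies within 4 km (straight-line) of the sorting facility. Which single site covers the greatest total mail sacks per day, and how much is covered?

Coverage radius r = 4 km; a point is covered iff (Δx)²+(Δy)² ≤ 4² = 16.
  Red (8, 4): covers {E} → 3
  Blue (4, 0): covers {none} → 0
  Green (4, 11): covers {A, B} → 370
Maximum coverage at Green: 370 mail sacks per day.

Green, covering 370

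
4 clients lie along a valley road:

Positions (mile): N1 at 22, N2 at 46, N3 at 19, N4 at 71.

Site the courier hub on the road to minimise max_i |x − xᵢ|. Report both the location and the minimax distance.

The 1-center on a line is the midpoint of the two extreme points: leftmost at 19, rightmost at 71.
Optimal location = (19 + 71)/2 = 45; maximum distance = (71 − 19)/2 = 26.

location 45, max distance 26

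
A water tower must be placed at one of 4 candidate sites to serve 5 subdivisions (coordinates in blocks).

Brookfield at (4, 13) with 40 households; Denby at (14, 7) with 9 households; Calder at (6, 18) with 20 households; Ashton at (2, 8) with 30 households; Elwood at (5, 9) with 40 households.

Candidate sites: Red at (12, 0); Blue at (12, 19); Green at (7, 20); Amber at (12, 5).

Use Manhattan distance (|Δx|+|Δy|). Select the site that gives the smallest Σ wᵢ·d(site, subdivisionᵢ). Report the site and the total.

Total weighted distance at each candidate:
  Red (12, 0): total = 2581
  Blue (12, 19): total = 2136
  Green (7, 20): total = 1670
  Amber (12, 5): total = 1886
Minimum is at Green with total 1670 blocks.

Green, total 1670 blocks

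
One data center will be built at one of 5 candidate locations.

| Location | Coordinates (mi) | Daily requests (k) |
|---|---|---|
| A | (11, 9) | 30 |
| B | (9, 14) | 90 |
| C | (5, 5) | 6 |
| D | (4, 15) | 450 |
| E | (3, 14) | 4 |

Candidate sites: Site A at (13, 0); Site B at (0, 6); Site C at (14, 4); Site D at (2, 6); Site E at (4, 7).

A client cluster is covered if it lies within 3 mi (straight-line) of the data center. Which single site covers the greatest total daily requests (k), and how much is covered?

Coverage radius r = 3 mi; a point is covered iff (Δx)²+(Δy)² ≤ 3² = 9.
  Site A (13, 0): covers {none} → 0
  Site B (0, 6): covers {none} → 0
  Site C (14, 4): covers {none} → 0
  Site D (2, 6): covers {none} → 0
  Site E (4, 7): covers {C} → 6
Maximum coverage at Site E: 6 daily requests (k).

Site E, covering 6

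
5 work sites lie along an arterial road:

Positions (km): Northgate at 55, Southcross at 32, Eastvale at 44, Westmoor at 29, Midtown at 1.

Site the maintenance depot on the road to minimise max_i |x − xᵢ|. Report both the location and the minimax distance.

location 28, max distance 27

The 1-center on a line is the midpoint of the two extreme points: leftmost at 1, rightmost at 55.
Optimal location = (1 + 55)/2 = 28; maximum distance = (55 − 1)/2 = 27.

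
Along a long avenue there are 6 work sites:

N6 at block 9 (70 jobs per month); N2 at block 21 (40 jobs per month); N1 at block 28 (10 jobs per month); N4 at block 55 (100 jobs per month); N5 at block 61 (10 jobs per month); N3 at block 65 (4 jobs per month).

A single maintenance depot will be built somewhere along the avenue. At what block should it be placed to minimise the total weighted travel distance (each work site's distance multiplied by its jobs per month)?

x = 28

For a sum of weighted absolute distances on a line, the optimum is the weighted median (not the mean). Total weight W = 234; half-weight = 117.
Sort by position and accumulate weight:
  block 9 (N6, w=70) → cum 70
  block 21 (N2, w=40) → cum 110
  block 28 (N1, w=10) → cum 120  ≥ 117 → median here
  block 55 (N4, w=100) → cum 220
  block 61 (N5, w=10) → cum 230
  block 65 (N3, w=4) → cum 234
Optimal location: block 28.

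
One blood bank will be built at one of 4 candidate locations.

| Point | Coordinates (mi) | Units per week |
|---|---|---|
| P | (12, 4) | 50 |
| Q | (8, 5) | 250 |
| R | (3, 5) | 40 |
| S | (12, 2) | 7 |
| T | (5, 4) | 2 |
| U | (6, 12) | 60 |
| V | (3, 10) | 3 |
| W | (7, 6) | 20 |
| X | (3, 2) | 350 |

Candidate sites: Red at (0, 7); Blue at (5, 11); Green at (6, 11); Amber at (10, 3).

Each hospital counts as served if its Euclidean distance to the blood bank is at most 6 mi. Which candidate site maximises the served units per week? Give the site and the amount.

Coverage radius r = 6 mi; a point is covered iff (Δx)²+(Δy)² ≤ 6² = 36.
  Red (0, 7): covers {R, T, V, X} → 395
  Blue (5, 11): covers {U, V, W} → 83
  Green (6, 11): covers {U, V, W} → 83
  Amber (10, 3): covers {P, Q, S, T, W} → 329
Maximum coverage at Red: 395 units per week.

Red, covering 395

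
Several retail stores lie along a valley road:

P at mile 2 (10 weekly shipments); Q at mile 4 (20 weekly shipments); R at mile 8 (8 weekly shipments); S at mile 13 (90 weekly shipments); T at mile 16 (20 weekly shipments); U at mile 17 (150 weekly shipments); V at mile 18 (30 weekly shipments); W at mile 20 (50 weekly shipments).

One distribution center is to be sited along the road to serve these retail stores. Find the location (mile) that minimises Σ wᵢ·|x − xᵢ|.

For a sum of weighted absolute distances on a line, the optimum is the weighted median (not the mean). Total weight W = 378; half-weight = 189.
Sort by position and accumulate weight:
  mile 2 (P, w=10) → cum 10
  mile 4 (Q, w=20) → cum 30
  mile 8 (R, w=8) → cum 38
  mile 13 (S, w=90) → cum 128
  mile 16 (T, w=20) → cum 148
  mile 17 (U, w=150) → cum 298  ≥ 189 → median here
  mile 18 (V, w=30) → cum 328
  mile 20 (W, w=50) → cum 378
Optimal location: mile 17.

x = 17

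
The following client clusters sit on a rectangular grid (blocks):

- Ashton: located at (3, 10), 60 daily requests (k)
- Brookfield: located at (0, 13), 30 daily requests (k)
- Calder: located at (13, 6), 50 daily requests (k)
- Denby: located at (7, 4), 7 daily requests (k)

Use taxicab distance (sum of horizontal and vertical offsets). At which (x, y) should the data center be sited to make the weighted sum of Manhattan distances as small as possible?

Manhattan distance separates: Σwᵢ(|x−xᵢ|+|y−yᵢ|) = Σwᵢ|x−xᵢ| + Σwᵢ|y−yᵢ|, so x and y are optimised independently as 1-D weighted medians.
Total weight W = 147; half = 73.5.
x-coordinate, sorted with cumulative weight:
  x=0 (Brookfield, w=30) cum 30
  x=3 (Ashton, w=60) cum 90  ← median
  x=7 (Denby, w=7) cum 97
  x=13 (Calder, w=50) cum 147
⇒ x* = 3
y-coordinate, sorted with cumulative weight:
  y=4 (Denby, w=7) cum 7
  y=6 (Calder, w=50) cum 57
  y=10 (Ashton, w=60) cum 117  ← median
  y=13 (Brookfield, w=30) cum 147
⇒ y* = 10

(3, 10)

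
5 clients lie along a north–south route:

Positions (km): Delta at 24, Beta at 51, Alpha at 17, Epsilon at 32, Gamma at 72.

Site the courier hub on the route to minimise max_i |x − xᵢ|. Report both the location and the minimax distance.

The 1-center on a line is the midpoint of the two extreme points: leftmost at 17, rightmost at 72.
Optimal location = (17 + 72)/2 = 44.5; maximum distance = (72 − 17)/2 = 27.5.

location 44.5, max distance 27.5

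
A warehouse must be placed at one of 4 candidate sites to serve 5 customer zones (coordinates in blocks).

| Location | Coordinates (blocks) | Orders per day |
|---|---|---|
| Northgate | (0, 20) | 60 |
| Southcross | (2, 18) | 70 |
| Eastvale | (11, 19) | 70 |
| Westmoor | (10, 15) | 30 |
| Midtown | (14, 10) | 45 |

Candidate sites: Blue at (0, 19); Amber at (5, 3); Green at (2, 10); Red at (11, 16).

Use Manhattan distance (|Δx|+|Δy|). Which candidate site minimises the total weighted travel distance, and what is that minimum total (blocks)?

Red, total 2345 blocks

Total weighted distance at each candidate:
  Blue (0, 19): total = 2495
  Amber (5, 3): total = 5350
  Green (2, 10): total = 3470
  Red (11, 16): total = 2345
Minimum is at Red with total 2345 blocks.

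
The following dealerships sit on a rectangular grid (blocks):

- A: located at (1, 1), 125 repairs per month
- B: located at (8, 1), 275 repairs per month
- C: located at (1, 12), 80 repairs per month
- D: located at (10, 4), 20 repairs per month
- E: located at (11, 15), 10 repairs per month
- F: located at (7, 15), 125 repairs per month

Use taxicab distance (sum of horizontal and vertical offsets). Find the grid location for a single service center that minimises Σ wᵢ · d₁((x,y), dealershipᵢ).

Manhattan distance separates: Σwᵢ(|x−xᵢ|+|y−yᵢ|) = Σwᵢ|x−xᵢ| + Σwᵢ|y−yᵢ|, so x and y are optimised independently as 1-D weighted medians.
Total weight W = 635; half = 317.5.
x-coordinate, sorted with cumulative weight:
  x=1 (A, w=125) cum 125
  x=1 (C, w=80) cum 205
  x=7 (F, w=125) cum 330  ← median
  x=8 (B, w=275) cum 605
  x=10 (D, w=20) cum 625
  x=11 (E, w=10) cum 635
⇒ x* = 7
y-coordinate, sorted with cumulative weight:
  y=1 (A, w=125) cum 125
  y=1 (B, w=275) cum 400  ← median
  y=4 (D, w=20) cum 420
  y=12 (C, w=80) cum 500
  y=15 (E, w=10) cum 510
  y=15 (F, w=125) cum 635
⇒ y* = 1

(7, 1)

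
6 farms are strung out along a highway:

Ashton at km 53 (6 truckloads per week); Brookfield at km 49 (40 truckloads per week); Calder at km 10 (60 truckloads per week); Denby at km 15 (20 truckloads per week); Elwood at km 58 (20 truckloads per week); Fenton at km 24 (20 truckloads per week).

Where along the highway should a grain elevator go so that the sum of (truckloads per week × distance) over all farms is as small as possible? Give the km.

x = 24

For a sum of weighted absolute distances on a line, the optimum is the weighted median (not the mean). Total weight W = 166; half-weight = 83.
Sort by position and accumulate weight:
  km 10 (Calder, w=60) → cum 60
  km 15 (Denby, w=20) → cum 80
  km 24 (Fenton, w=20) → cum 100  ≥ 83 → median here
  km 49 (Brookfield, w=40) → cum 140
  km 53 (Ashton, w=6) → cum 146
  km 58 (Elwood, w=20) → cum 166
Optimal location: km 24.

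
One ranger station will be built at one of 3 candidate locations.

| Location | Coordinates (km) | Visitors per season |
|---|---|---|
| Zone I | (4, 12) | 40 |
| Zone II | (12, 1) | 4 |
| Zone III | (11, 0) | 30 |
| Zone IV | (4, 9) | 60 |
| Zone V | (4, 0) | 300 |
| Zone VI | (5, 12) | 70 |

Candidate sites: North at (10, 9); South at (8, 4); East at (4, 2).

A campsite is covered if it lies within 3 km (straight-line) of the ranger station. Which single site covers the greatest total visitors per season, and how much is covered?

Coverage radius r = 3 km; a point is covered iff (Δx)²+(Δy)² ≤ 3² = 9.
  North (10, 9): covers {none} → 0
  South (8, 4): covers {none} → 0
  East (4, 2): covers {Zone V} → 300
Maximum coverage at East: 300 visitors per season.

East, covering 300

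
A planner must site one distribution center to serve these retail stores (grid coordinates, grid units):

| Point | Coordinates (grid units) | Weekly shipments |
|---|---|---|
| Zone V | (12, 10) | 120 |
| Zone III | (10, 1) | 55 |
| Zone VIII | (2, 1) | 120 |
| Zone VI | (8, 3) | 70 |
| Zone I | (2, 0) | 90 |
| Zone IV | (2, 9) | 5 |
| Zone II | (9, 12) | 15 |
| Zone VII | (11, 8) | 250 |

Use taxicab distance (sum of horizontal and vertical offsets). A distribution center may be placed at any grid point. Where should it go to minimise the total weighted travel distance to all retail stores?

(11, 8)

Manhattan distance separates: Σwᵢ(|x−xᵢ|+|y−yᵢ|) = Σwᵢ|x−xᵢ| + Σwᵢ|y−yᵢ|, so x and y are optimised independently as 1-D weighted medians.
Total weight W = 725; half = 362.5.
x-coordinate, sorted with cumulative weight:
  x=2 (Zone VIII, w=120) cum 120
  x=2 (Zone I, w=90) cum 210
  x=2 (Zone IV, w=5) cum 215
  x=8 (Zone VI, w=70) cum 285
  x=9 (Zone II, w=15) cum 300
  x=10 (Zone III, w=55) cum 355
  x=11 (Zone VII, w=250) cum 605  ← median
  x=12 (Zone V, w=120) cum 725
⇒ x* = 11
y-coordinate, sorted with cumulative weight:
  y=0 (Zone I, w=90) cum 90
  y=1 (Zone III, w=55) cum 145
  y=1 (Zone VIII, w=120) cum 265
  y=3 (Zone VI, w=70) cum 335
  y=8 (Zone VII, w=250) cum 585  ← median
  y=9 (Zone IV, w=5) cum 590
  y=10 (Zone V, w=120) cum 710
  y=12 (Zone II, w=15) cum 725
⇒ y* = 8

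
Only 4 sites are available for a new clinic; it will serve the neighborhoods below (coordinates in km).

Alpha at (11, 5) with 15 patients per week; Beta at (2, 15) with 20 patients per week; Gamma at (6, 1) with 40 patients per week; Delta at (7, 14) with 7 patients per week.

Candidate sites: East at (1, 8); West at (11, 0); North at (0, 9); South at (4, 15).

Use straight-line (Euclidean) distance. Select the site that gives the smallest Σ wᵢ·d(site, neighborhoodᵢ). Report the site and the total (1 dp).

Total weighted distance at each candidate:
  East (1, 8): total = 701.5
  West (11, 0): total = 730.7
  North (0, 9): total = 762.3
  South (4, 15): total = 810.9
Minimum is at East with total 701.5 km.

East, total 701.5 km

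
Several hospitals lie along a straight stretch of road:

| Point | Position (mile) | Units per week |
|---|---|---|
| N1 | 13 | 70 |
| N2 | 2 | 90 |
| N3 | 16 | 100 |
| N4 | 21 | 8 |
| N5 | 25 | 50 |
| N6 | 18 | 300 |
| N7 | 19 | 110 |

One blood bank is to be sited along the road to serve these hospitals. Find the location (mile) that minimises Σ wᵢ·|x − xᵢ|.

For a sum of weighted absolute distances on a line, the optimum is the weighted median (not the mean). Total weight W = 728; half-weight = 364.
Sort by position and accumulate weight:
  mile 2 (N2, w=90) → cum 90
  mile 13 (N1, w=70) → cum 160
  mile 16 (N3, w=100) → cum 260
  mile 18 (N6, w=300) → cum 560  ≥ 364 → median here
  mile 19 (N7, w=110) → cum 670
  mile 21 (N4, w=8) → cum 678
  mile 25 (N5, w=50) → cum 728
Optimal location: mile 18.

x = 18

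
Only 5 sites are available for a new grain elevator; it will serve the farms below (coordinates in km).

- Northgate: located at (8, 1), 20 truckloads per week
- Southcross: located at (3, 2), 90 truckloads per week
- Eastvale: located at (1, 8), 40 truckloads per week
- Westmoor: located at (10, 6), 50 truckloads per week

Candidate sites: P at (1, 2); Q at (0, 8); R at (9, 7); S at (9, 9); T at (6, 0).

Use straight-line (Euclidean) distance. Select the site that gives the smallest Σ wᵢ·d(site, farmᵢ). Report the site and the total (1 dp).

P, total 1053.9 km

Total weighted distance at each candidate:
  P (1, 2): total = 1053.9
  Q (0, 8): total = 1366.2
  R (9, 7): total = 1217.8
  S (9, 9): total = 1471.6
  T (6, 0): total = 1107.1
Minimum is at P with total 1053.9 km.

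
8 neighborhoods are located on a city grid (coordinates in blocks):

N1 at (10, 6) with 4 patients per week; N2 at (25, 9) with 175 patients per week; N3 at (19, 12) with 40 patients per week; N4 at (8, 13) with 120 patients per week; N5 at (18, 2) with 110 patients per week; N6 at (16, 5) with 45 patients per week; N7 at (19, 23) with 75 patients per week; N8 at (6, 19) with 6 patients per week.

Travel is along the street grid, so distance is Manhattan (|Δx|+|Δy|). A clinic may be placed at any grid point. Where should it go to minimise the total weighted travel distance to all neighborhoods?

Manhattan distance separates: Σwᵢ(|x−xᵢ|+|y−yᵢ|) = Σwᵢ|x−xᵢ| + Σwᵢ|y−yᵢ|, so x and y are optimised independently as 1-D weighted medians.
Total weight W = 575; half = 287.5.
x-coordinate, sorted with cumulative weight:
  x=6 (N8, w=6) cum 6
  x=8 (N4, w=120) cum 126
  x=10 (N1, w=4) cum 130
  x=16 (N6, w=45) cum 175
  x=18 (N5, w=110) cum 285
  x=19 (N3, w=40) cum 325  ← median
  x=19 (N7, w=75) cum 400
  x=25 (N2, w=175) cum 575
⇒ x* = 19
y-coordinate, sorted with cumulative weight:
  y=2 (N5, w=110) cum 110
  y=5 (N6, w=45) cum 155
  y=6 (N1, w=4) cum 159
  y=9 (N2, w=175) cum 334  ← median
  y=12 (N3, w=40) cum 374
  y=13 (N4, w=120) cum 494
  y=19 (N8, w=6) cum 500
  y=23 (N7, w=75) cum 575
⇒ y* = 9

(19, 9)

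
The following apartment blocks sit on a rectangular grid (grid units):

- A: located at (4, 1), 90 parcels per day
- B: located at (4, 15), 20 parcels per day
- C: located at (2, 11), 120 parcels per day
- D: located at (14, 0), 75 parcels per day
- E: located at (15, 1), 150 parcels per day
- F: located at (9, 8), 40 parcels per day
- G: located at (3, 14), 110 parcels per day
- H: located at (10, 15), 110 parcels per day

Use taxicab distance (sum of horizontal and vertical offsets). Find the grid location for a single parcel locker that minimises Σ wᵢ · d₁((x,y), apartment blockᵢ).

(9, 11)

Manhattan distance separates: Σwᵢ(|x−xᵢ|+|y−yᵢ|) = Σwᵢ|x−xᵢ| + Σwᵢ|y−yᵢ|, so x and y are optimised independently as 1-D weighted medians.
Total weight W = 715; half = 357.5.
x-coordinate, sorted with cumulative weight:
  x=2 (C, w=120) cum 120
  x=3 (G, w=110) cum 230
  x=4 (A, w=90) cum 320
  x=4 (B, w=20) cum 340
  x=9 (F, w=40) cum 380  ← median
  x=10 (H, w=110) cum 490
  x=14 (D, w=75) cum 565
  x=15 (E, w=150) cum 715
⇒ x* = 9
y-coordinate, sorted with cumulative weight:
  y=0 (D, w=75) cum 75
  y=1 (A, w=90) cum 165
  y=1 (E, w=150) cum 315
  y=8 (F, w=40) cum 355
  y=11 (C, w=120) cum 475  ← median
  y=14 (G, w=110) cum 585
  y=15 (B, w=20) cum 605
  y=15 (H, w=110) cum 715
⇒ y* = 11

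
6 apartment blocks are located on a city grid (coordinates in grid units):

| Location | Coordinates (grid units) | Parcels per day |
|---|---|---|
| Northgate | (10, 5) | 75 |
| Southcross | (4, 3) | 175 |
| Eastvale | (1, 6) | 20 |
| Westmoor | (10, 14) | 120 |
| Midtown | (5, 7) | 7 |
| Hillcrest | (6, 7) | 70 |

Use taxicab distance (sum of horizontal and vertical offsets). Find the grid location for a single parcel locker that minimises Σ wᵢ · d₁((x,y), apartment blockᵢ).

(6, 5)

Manhattan distance separates: Σwᵢ(|x−xᵢ|+|y−yᵢ|) = Σwᵢ|x−xᵢ| + Σwᵢ|y−yᵢ|, so x and y are optimised independently as 1-D weighted medians.
Total weight W = 467; half = 233.5.
x-coordinate, sorted with cumulative weight:
  x=1 (Eastvale, w=20) cum 20
  x=4 (Southcross, w=175) cum 195
  x=5 (Midtown, w=7) cum 202
  x=6 (Hillcrest, w=70) cum 272  ← median
  x=10 (Northgate, w=75) cum 347
  x=10 (Westmoor, w=120) cum 467
⇒ x* = 6
y-coordinate, sorted with cumulative weight:
  y=3 (Southcross, w=175) cum 175
  y=5 (Northgate, w=75) cum 250  ← median
  y=6 (Eastvale, w=20) cum 270
  y=7 (Midtown, w=7) cum 277
  y=7 (Hillcrest, w=70) cum 347
  y=14 (Westmoor, w=120) cum 467
⇒ y* = 5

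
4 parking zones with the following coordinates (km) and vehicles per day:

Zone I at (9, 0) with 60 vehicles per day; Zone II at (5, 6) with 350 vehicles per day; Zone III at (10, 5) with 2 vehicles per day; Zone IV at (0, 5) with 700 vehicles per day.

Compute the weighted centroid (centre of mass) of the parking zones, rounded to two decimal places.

(2.08, 5.04)

The minimiser of Σwᵢ‖p−pᵢ‖² is the weighted centroid p* = (Σwᵢpᵢ)/(Σwᵢ).
Σwᵢ = 1112.
Σwᵢxᵢ = 60·9 + 350·5 + 2·10 + 700·0 = 2310.
Σwᵢyᵢ = 60·0 + 350·6 + 2·5 + 700·5 = 5610.
x* = 2310/1112 = 2.08, y* = 5610/1112 = 5.04.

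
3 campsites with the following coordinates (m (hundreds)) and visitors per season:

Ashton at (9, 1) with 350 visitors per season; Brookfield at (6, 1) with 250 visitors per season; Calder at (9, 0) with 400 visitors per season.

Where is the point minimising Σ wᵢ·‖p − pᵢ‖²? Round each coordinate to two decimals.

(8.25, 0.60)

The minimiser of Σwᵢ‖p−pᵢ‖² is the weighted centroid p* = (Σwᵢpᵢ)/(Σwᵢ).
Σwᵢ = 1000.
Σwᵢxᵢ = 350·9 + 250·6 + 400·9 = 8250.
Σwᵢyᵢ = 350·1 + 250·1 + 400·0 = 600.
x* = 8250/1000 = 8.25, y* = 600/1000 = 0.60.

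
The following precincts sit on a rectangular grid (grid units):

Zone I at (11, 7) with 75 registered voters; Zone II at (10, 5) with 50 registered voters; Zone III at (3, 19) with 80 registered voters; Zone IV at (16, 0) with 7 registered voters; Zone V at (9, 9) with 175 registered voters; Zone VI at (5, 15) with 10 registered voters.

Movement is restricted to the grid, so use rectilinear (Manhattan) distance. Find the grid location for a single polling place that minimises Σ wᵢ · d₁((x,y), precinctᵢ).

(9, 9)

Manhattan distance separates: Σwᵢ(|x−xᵢ|+|y−yᵢ|) = Σwᵢ|x−xᵢ| + Σwᵢ|y−yᵢ|, so x and y are optimised independently as 1-D weighted medians.
Total weight W = 397; half = 198.5.
x-coordinate, sorted with cumulative weight:
  x=3 (Zone III, w=80) cum 80
  x=5 (Zone VI, w=10) cum 90
  x=9 (Zone V, w=175) cum 265  ← median
  x=10 (Zone II, w=50) cum 315
  x=11 (Zone I, w=75) cum 390
  x=16 (Zone IV, w=7) cum 397
⇒ x* = 9
y-coordinate, sorted with cumulative weight:
  y=0 (Zone IV, w=7) cum 7
  y=5 (Zone II, w=50) cum 57
  y=7 (Zone I, w=75) cum 132
  y=9 (Zone V, w=175) cum 307  ← median
  y=15 (Zone VI, w=10) cum 317
  y=19 (Zone III, w=80) cum 397
⇒ y* = 9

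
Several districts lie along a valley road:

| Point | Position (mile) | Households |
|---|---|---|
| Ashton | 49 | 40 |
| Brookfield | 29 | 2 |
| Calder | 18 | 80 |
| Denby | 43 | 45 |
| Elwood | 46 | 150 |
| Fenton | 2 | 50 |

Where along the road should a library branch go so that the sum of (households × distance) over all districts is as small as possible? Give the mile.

x = 46

For a sum of weighted absolute distances on a line, the optimum is the weighted median (not the mean). Total weight W = 367; half-weight = 183.5.
Sort by position and accumulate weight:
  mile 2 (Fenton, w=50) → cum 50
  mile 18 (Calder, w=80) → cum 130
  mile 29 (Brookfield, w=2) → cum 132
  mile 43 (Denby, w=45) → cum 177
  mile 46 (Elwood, w=150) → cum 327  ≥ 183.5 → median here
  mile 49 (Ashton, w=40) → cum 367
Optimal location: mile 46.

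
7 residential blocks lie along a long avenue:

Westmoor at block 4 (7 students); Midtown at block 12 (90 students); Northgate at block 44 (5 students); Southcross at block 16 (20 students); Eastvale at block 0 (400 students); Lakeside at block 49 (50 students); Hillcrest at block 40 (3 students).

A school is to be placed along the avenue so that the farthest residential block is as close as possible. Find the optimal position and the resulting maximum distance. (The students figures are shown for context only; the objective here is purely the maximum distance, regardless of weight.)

The 1-center on a line is the midpoint of the two extreme points: leftmost at 0, rightmost at 49.
Optimal location = (0 + 49)/2 = 24.5; maximum distance = (49 − 0)/2 = 24.5.

location 24.5, max distance 24.5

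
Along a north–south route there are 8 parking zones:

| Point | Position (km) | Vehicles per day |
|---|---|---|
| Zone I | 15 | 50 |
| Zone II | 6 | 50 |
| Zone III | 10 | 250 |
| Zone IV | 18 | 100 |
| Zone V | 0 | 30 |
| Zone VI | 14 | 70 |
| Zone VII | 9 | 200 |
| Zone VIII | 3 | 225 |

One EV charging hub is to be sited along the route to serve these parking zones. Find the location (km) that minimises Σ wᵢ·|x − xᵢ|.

For a sum of weighted absolute distances on a line, the optimum is the weighted median (not the mean). Total weight W = 975; half-weight = 487.5.
Sort by position and accumulate weight:
  km 0 (Zone V, w=30) → cum 30
  km 3 (Zone VIII, w=225) → cum 255
  km 6 (Zone II, w=50) → cum 305
  km 9 (Zone VII, w=200) → cum 505  ≥ 487.5 → median here
  km 10 (Zone III, w=250) → cum 755
  km 14 (Zone VI, w=70) → cum 825
  km 15 (Zone I, w=50) → cum 875
  km 18 (Zone IV, w=100) → cum 975
Optimal location: km 9.

x = 9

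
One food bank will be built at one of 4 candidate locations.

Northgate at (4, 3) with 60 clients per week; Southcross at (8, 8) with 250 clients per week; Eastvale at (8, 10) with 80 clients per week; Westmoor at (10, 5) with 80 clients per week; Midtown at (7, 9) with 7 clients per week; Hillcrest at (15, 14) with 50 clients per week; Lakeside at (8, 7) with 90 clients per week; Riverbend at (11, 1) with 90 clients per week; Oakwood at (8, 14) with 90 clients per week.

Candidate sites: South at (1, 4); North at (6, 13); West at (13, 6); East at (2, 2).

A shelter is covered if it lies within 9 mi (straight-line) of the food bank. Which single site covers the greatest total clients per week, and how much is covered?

West, covering 647

Coverage radius r = 9 mi; a point is covered iff (Δx)²+(Δy)² ≤ 9² = 81.
  South (1, 4): covers {Northgate, Southcross, Midtown, Lakeside} → 407
  North (6, 13): covers {Southcross, Eastvale, Westmoor, Midtown, Lakeside, Oakwood} → 597
  West (13, 6): covers {Southcross, Eastvale, Westmoor, Midtown, Hillcrest, Lakeside, Riverbend} → 647
  East (2, 2): covers {Northgate, Southcross, Westmoor, Midtown, Lakeside} → 487
Maximum coverage at West: 647 clients per week.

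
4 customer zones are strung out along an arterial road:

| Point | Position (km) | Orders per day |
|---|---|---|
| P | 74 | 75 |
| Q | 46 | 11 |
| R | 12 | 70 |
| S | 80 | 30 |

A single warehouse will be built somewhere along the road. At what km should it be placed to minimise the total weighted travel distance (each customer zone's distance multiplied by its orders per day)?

For a sum of weighted absolute distances on a line, the optimum is the weighted median (not the mean). Total weight W = 186; half-weight = 93.
Sort by position and accumulate weight:
  km 12 (R, w=70) → cum 70
  km 46 (Q, w=11) → cum 81
  km 74 (P, w=75) → cum 156  ≥ 93 → median here
  km 80 (S, w=30) → cum 186
Optimal location: km 74.

x = 74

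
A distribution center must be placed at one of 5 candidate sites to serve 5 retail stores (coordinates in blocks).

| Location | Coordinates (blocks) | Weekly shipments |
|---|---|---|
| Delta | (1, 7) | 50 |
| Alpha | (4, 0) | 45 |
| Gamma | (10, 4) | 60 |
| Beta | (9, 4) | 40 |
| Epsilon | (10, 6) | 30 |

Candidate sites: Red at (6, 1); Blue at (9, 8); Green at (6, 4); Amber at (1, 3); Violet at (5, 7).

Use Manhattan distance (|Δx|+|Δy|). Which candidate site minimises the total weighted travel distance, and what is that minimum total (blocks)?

Total weighted distance at each candidate:
  Red (6, 1): total = 1615
  Blue (9, 8): total = 1585
  Green (6, 4): total = 1210
  Amber (1, 3): total = 1790
  Violet (5, 7): total = 1500
Minimum is at Green with total 1210 blocks.

Green, total 1210 blocks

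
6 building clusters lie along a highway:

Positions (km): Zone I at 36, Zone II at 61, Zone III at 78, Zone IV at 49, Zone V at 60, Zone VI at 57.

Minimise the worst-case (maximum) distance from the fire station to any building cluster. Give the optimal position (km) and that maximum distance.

The 1-center on a line is the midpoint of the two extreme points: leftmost at 36, rightmost at 78.
Optimal location = (36 + 78)/2 = 57; maximum distance = (78 − 36)/2 = 21.

location 57, max distance 21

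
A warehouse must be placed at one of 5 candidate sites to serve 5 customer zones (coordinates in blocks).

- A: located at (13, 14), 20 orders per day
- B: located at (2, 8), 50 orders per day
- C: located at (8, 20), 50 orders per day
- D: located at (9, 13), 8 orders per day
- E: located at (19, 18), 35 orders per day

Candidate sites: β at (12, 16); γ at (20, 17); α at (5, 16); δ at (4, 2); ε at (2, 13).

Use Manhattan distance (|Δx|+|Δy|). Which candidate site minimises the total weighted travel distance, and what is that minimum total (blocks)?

Total weighted distance at each candidate:
  β (12, 16): total = 1723
  γ (20, 17): total = 2490
  α (5, 16): total = 1716
  δ (4, 2): total = 3133
  ε (2, 13): total = 1966
Minimum is at α with total 1716 blocks.

α, total 1716 blocks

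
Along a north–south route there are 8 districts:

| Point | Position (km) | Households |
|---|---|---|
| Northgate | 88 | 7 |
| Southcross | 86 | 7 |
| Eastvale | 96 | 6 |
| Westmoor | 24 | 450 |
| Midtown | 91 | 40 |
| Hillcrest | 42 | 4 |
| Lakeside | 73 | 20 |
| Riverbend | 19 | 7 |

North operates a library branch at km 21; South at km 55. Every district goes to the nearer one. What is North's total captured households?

457

The indifferent point is the midpoint (21+55)/2 = 38; districts left of it (closer to North at 21) go to North, those right go to South.
  Riverbend at 19 (w=7) → North
  Westmoor at 24 (w=450) → North
  Hillcrest at 42 (w=4) → South
  Lakeside at 73 (w=20) → South
  Southcross at 86 (w=7) → South
  Northgate at 88 (w=7) → South
  Midtown at 91 (w=40) → South
  Eastvale at 96 (w=6) → South
North captures 457; South captures 84.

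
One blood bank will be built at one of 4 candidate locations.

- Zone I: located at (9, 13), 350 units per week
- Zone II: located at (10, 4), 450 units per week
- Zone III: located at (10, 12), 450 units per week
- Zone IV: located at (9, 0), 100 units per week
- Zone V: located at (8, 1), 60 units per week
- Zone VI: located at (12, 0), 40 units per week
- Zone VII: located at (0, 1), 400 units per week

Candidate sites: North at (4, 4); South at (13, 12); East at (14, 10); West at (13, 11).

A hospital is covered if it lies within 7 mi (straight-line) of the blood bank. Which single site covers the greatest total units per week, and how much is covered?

North, covering 1010

Coverage radius r = 7 mi; a point is covered iff (Δx)²+(Δy)² ≤ 7² = 49.
  North (4, 4): covers {Zone II, Zone IV, Zone V, Zone VII} → 1010
  South (13, 12): covers {Zone I, Zone III} → 800
  East (14, 10): covers {Zone I, Zone III} → 800
  West (13, 11): covers {Zone I, Zone III} → 800
Maximum coverage at North: 1010 units per week.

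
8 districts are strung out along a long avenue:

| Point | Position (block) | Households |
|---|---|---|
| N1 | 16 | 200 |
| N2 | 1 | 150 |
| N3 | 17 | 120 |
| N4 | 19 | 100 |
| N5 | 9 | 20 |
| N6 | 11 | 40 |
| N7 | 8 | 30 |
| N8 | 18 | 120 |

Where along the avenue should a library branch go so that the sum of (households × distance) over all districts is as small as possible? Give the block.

x = 16

For a sum of weighted absolute distances on a line, the optimum is the weighted median (not the mean). Total weight W = 780; half-weight = 390.
Sort by position and accumulate weight:
  block 1 (N2, w=150) → cum 150
  block 8 (N7, w=30) → cum 180
  block 9 (N5, w=20) → cum 200
  block 11 (N6, w=40) → cum 240
  block 16 (N1, w=200) → cum 440  ≥ 390 → median here
  block 17 (N3, w=120) → cum 560
  block 18 (N8, w=120) → cum 680
  block 19 (N4, w=100) → cum 780
Optimal location: block 16.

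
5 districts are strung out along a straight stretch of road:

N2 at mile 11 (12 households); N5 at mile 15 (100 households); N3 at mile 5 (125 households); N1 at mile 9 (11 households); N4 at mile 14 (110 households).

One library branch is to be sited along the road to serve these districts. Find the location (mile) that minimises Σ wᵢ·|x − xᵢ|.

x = 14

For a sum of weighted absolute distances on a line, the optimum is the weighted median (not the mean). Total weight W = 358; half-weight = 179.
Sort by position and accumulate weight:
  mile 5 (N3, w=125) → cum 125
  mile 9 (N1, w=11) → cum 136
  mile 11 (N2, w=12) → cum 148
  mile 14 (N4, w=110) → cum 258  ≥ 179 → median here
  mile 15 (N5, w=100) → cum 358
Optimal location: mile 14.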